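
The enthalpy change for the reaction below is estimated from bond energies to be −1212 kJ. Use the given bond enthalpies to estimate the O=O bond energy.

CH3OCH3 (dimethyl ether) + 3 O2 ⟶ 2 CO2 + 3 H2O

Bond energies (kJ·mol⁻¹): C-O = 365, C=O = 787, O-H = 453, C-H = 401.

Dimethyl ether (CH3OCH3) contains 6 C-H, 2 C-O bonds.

Let D be the O=O bond energy.
Σ(broken) = 6×401 + 2×365 + 3×D = 3136 + 3D
Σ(formed) = 4×787 + 6×453 = 5866
ΔH = Σ(broken) − Σ(formed) = (3136 + 3D) − (5866) = −2730 + 3D
Setting this equal to −1212 kJ gives 3D = 1518, so D = 506 kJ/mol.

D(O=O) ≈ 506 kJ/mol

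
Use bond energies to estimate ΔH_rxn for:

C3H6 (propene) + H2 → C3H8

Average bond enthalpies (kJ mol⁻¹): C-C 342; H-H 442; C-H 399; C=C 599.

ΔH ≈ −99 kJ

Bonds broken (reactants):
  C-C: 1 × 342 = 342
  C-H: 6 × 399 = 2394
  C=C: 1 × 599 = 599
  H-H: 1 × 442 = 442
  Σ(broken) = 3777 kJ
Bonds formed (products):
  C-C: 2 × 342 = 684
  C-H: 8 × 399 = 3192
  Σ(formed) = 3876 kJ
ΔH = Σ(broken) − Σ(formed) = 3777 − 3876 = −99 kJ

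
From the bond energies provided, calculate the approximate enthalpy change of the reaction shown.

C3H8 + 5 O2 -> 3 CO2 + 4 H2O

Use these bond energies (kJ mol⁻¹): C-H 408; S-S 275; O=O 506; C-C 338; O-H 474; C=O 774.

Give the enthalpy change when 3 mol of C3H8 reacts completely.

Bonds broken (reactants):
  C-C: 2 × 338 = 676
  C-H: 8 × 408 = 3264
  O=O: 5 × 506 = 2530
  Σ(broken) = 6470 kJ
Bonds formed (products):
  C=O: 6 × 774 = 4644
  O-H: 8 × 474 = 3792
  Σ(formed) = 8436 kJ
ΔH = Σ(broken) − Σ(formed) = 6470 − 8436 = −1966 kJ
For 3× the reaction as written: 3 × (−1966) = −5898 kJ

ΔH = −5898 kJ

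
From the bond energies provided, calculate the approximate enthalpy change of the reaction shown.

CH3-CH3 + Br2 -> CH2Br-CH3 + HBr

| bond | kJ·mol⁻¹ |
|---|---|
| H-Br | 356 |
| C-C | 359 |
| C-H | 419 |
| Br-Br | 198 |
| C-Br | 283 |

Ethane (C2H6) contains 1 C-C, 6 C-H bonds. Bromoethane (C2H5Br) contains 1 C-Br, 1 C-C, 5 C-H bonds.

Bonds broken (reactants):
  Br-Br: 1 × 198 = 198
  C-C: 1 × 359 = 359
  C-H: 6 × 419 = 2514
  Σ(broken) = 3071 kJ
Bonds formed (products):
  C-Br: 1 × 283 = 283
  C-C: 1 × 359 = 359
  C-H: 5 × 419 = 2095
  H-Br: 1 × 356 = 356
  Σ(formed) = 3093 kJ
ΔH = Σ(broken) − Σ(formed) = 3071 − 3093 = −22 kJ

ΔH ≈ −22 kJ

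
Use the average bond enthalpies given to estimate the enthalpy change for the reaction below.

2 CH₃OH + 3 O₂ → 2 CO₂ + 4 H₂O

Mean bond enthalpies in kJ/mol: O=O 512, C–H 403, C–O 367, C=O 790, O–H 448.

Bonds broken (reactants):
  C–H: 6 × 403 = 2418
  C–O: 2 × 367 = 734
  O–H: 2 × 448 = 896
  O=O: 3 × 512 = 1536
  Σ(broken) = 5584 kJ
Bonds formed (products):
  C=O: 4 × 790 = 3160
  O–H: 8 × 448 = 3584
  Σ(formed) = 6744 kJ
ΔH = Σ(broken) − Σ(formed) = 5584 − 6744 = −1160 kJ

ΔH ≈ −1160 kJ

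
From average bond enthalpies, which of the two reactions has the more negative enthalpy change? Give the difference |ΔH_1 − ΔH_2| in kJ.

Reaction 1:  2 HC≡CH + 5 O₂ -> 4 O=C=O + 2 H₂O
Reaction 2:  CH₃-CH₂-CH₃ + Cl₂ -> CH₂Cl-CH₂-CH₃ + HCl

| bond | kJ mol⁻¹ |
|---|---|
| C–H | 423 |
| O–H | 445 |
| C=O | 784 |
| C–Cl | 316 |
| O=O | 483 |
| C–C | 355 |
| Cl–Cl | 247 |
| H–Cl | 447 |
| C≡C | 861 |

Reaction 1, by 2130 kJ

Reaction 1:
  Bonds broken (reactants):
    C≡C: 2 × 861 = 1722
    C–H: 4 × 423 = 1692
    O=O: 5 × 483 = 2415
    Σ(broken) = 5829 kJ
  Bonds formed (products):
    C=O: 8 × 784 = 6272
    O–H: 4 × 445 = 1780
    Σ(formed) = 8052 kJ
  ΔH_1 = 5829 − 8052 = −2223 kJ
Reaction 2:
  Bonds broken (reactants):
    C–C: 2 × 355 = 710
    C–H: 8 × 423 = 3384
    Cl–Cl: 1 × 247 = 247
    Σ(broken) = 4341 kJ
  Bonds formed (products):
    C–C: 2 × 355 = 710
    C–Cl: 1 × 316 = 316
    C–H: 7 × 423 = 2961
    H–Cl: 1 × 447 = 447
    Σ(formed) = 4434 kJ
  ΔH_2 = 4341 − 4434 = −93 kJ
ΔH_1 − ΔH_2 = −2130 kJ, so reaction 1 has the more negative ΔH; |ΔH_1 − ΔH_2| = 2130 kJ.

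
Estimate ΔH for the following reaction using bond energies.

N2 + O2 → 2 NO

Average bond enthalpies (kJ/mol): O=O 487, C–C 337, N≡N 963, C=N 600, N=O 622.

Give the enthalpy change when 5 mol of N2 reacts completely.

Bonds broken (reactants):
  N≡N: 1 × 963 = 963
  O=O: 1 × 487 = 487
  Σ(broken) = 1450 kJ
Bonds formed (products):
  N=O: 2 × 622 = 1244
  Σ(formed) = 1244 kJ
ΔH = Σ(broken) − Σ(formed) = 1450 − 1244 = +206 kJ
For 5× the reaction as written: 5 × (+206) = +1030 kJ

ΔH = +1030 kJ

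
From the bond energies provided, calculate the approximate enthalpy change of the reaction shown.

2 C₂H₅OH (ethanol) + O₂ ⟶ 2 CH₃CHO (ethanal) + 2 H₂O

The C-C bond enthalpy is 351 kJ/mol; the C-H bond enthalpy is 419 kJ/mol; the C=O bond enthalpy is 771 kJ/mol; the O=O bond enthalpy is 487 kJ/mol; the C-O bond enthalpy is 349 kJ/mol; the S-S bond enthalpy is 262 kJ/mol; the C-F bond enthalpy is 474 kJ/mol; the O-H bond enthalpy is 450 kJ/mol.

ΔH ≈ −419 kJ

Bonds broken (reactants):
  C-C: 2 × 351 = 702
  C-H: 10 × 419 = 4190
  C-O: 2 × 349 = 698
  O-H: 2 × 450 = 900
  O=O: 1 × 487 = 487
  Σ(broken) = 6977 kJ
Bonds formed (products):
  C-C: 2 × 351 = 702
  C-H: 8 × 419 = 3352
  C=O: 2 × 771 = 1542
  O-H: 4 × 450 = 1800
  Σ(formed) = 7396 kJ
ΔH = Σ(broken) − Σ(formed) = 6977 − 7396 = −419 kJ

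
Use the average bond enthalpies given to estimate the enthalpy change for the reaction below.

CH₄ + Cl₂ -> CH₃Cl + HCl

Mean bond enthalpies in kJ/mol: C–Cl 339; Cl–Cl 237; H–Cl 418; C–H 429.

Bonds broken (reactants):
  C–H: 4 × 429 = 1716
  Cl–Cl: 1 × 237 = 237
  Σ(broken) = 1953 kJ
Bonds formed (products):
  C–Cl: 1 × 339 = 339
  C–H: 3 × 429 = 1287
  H–Cl: 1 × 418 = 418
  Σ(formed) = 2044 kJ
ΔH = Σ(broken) − Σ(formed) = 1953 − 2044 = −91 kJ

ΔH ≈ −91 kJ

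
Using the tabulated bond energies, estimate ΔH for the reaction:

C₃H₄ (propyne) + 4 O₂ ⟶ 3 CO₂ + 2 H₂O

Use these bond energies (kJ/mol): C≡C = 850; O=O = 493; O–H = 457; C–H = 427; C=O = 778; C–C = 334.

ΔH ≈ −1632 kJ

Bonds broken (reactants):
  C≡C: 1 × 850 = 850
  C–C: 1 × 334 = 334
  C–H: 4 × 427 = 1708
  O=O: 4 × 493 = 1972
  Σ(broken) = 4864 kJ
Bonds formed (products):
  C=O: 6 × 778 = 4668
  O–H: 4 × 457 = 1828
  Σ(formed) = 6496 kJ
ΔH = Σ(broken) − Σ(formed) = 4864 − 6496 = −1632 kJ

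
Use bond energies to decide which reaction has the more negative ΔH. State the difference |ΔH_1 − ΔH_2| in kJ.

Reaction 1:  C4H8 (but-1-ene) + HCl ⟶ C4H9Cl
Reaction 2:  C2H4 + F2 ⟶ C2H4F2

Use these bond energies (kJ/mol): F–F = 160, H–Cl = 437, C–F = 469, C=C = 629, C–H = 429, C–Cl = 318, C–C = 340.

Reaction 1:
  Bonds broken (reactants):
    C–C: 2 × 340 = 680
    C–H: 8 × 429 = 3432
    C=C: 1 × 629 = 629
    H–Cl: 1 × 437 = 437
    Σ(broken) = 5178 kJ
  Bonds formed (products):
    C–C: 3 × 340 = 1020
    C–Cl: 1 × 318 = 318
    C–H: 9 × 429 = 3861
    Σ(formed) = 5199 kJ
  ΔH_1 = 5178 − 5199 = −21 kJ
Reaction 2:
  Bonds broken (reactants):
    C–H: 4 × 429 = 1716
    C=C: 1 × 629 = 629
    F–F: 1 × 160 = 160
    Σ(broken) = 2505 kJ
  Bonds formed (products):
    C–C: 1 × 340 = 340
    C–F: 2 × 469 = 938
    C–H: 4 × 429 = 1716
    Σ(formed) = 2994 kJ
  ΔH_2 = 2505 − 2994 = −489 kJ
ΔH_1 − ΔH_2 = +468 kJ, so reaction 2 has the more negative ΔH; |ΔH_1 − ΔH_2| = 468 kJ.

Reaction 2, by 468 kJ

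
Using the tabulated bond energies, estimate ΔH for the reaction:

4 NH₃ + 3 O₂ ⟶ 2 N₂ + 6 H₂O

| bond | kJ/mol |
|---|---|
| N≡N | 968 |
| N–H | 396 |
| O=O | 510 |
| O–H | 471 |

Bonds broken (reactants):
  N–H: 12 × 396 = 4752
  O=O: 3 × 510 = 1530
  Σ(broken) = 6282 kJ
Bonds formed (products):
  N≡N: 2 × 968 = 1936
  O–H: 12 × 471 = 5652
  Σ(formed) = 7588 kJ
ΔH = Σ(broken) − Σ(formed) = 6282 − 7588 = −1306 kJ

ΔH ≈ −1306 kJ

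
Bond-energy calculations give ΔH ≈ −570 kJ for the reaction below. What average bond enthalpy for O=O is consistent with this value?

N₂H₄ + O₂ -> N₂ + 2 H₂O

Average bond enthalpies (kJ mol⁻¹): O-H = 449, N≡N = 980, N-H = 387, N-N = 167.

Let D be the O=O bond energy.
Σ(broken) = 4×387 + 1×167 + 1×D = 1715 + D
Σ(formed) = 1×980 + 4×449 = 2776
ΔH = Σ(broken) − Σ(formed) = (1715 + D) − (2776) = −1061 + D
Setting this equal to −570 kJ gives D = 491 kJ/mol.

D(O=O) ≈ 491 kJ/mol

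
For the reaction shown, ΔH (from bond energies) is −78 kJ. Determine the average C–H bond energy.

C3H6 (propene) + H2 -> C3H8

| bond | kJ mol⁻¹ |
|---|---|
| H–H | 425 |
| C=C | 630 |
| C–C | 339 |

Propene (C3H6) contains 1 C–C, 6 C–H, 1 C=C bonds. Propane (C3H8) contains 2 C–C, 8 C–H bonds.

D(C–H) ≈ 397 kJ/mol

Let D be the C–H bond energy.
Σ(broken) = 1×339 + 6×D + 1×630 + 1×425 = 1394 + 6D
Σ(formed) = 2×339 + 8×D = 678 + 8D
ΔH = Σ(broken) − Σ(formed) = (1394 + 6D) − (678 + 8D) = +716 − 2D
Setting this equal to −78 kJ gives 2D = 794, so D = 397 kJ/mol.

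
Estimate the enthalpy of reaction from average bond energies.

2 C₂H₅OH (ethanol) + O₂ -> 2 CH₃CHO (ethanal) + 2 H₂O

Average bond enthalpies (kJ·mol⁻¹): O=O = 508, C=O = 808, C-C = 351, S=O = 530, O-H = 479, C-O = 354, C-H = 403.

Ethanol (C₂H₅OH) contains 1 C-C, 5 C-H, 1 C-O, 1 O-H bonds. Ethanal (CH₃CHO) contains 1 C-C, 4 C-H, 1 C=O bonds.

ΔH ≈ −552 kJ

Bonds broken (reactants):
  C-C: 2 × 351 = 702
  C-H: 10 × 403 = 4030
  C-O: 2 × 354 = 708
  O-H: 2 × 479 = 958
  O=O: 1 × 508 = 508
  Σ(broken) = 6906 kJ
Bonds formed (products):
  C-C: 2 × 351 = 702
  C-H: 8 × 403 = 3224
  C=O: 2 × 808 = 1616
  O-H: 4 × 479 = 1916
  Σ(formed) = 7458 kJ
ΔH = Σ(broken) − Σ(formed) = 6906 − 7458 = −552 kJ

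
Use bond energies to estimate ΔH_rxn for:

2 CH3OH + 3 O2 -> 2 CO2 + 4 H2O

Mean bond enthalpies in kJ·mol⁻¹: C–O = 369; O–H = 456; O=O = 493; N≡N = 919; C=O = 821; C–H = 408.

ΔH ≈ −1355 kJ

Bonds broken (reactants):
  C–H: 6 × 408 = 2448
  C–O: 2 × 369 = 738
  O–H: 2 × 456 = 912
  O=O: 3 × 493 = 1479
  Σ(broken) = 5577 kJ
Bonds formed (products):
  C=O: 4 × 821 = 3284
  O–H: 8 × 456 = 3648
  Σ(formed) = 6932 kJ
ΔH = Σ(broken) − Σ(formed) = 5577 − 6932 = −1355 kJ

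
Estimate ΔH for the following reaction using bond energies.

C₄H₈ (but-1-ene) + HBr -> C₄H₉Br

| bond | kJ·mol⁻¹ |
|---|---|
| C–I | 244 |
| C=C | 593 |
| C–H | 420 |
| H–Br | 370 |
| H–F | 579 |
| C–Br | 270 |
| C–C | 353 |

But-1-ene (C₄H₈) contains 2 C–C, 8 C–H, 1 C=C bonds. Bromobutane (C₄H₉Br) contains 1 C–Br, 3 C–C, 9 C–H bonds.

ΔH ≈ −80 kJ

Bonds broken (reactants):
  C–C: 2 × 353 = 706
  C–H: 8 × 420 = 3360
  C=C: 1 × 593 = 593
  H–Br: 1 × 370 = 370
  Σ(broken) = 5029 kJ
Bonds formed (products):
  C–Br: 1 × 270 = 270
  C–C: 3 × 353 = 1059
  C–H: 9 × 420 = 3780
  Σ(formed) = 5109 kJ
ΔH = Σ(broken) − Σ(formed) = 5029 − 5109 = −80 kJ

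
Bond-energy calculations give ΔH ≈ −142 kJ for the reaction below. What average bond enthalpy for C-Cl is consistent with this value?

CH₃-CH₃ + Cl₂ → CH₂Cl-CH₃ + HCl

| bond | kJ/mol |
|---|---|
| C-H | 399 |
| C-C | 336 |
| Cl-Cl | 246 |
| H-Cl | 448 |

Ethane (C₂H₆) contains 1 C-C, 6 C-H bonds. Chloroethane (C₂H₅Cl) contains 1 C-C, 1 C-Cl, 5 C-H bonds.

D(C-Cl) ≈ 339 kJ/mol

Let D be the C-Cl bond energy.
Σ(broken) = 1×336 + 6×399 + 1×246 = 2976
Σ(formed) = 1×336 + 1×D + 5×399 + 1×448 = 2779 + D
ΔH = Σ(broken) − Σ(formed) = (2976) − (2779 + D) = +197 − D
Setting this equal to −142 kJ gives D = 339 kJ/mol.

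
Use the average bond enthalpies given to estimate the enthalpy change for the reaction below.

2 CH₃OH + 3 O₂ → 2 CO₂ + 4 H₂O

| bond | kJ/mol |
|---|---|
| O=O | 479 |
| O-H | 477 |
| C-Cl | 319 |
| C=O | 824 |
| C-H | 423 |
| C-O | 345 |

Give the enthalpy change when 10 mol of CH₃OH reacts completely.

ΔH = −7465 kJ

Bonds broken (reactants):
  C-H: 6 × 423 = 2538
  C-O: 2 × 345 = 690
  O-H: 2 × 477 = 954
  O=O: 3 × 479 = 1437
  Σ(broken) = 5619 kJ
Bonds formed (products):
  C=O: 4 × 824 = 3296
  O-H: 8 × 477 = 3816
  Σ(formed) = 7112 kJ
ΔH = Σ(broken) − Σ(formed) = 5619 − 7112 = −1493 kJ
For 5× the reaction as written: 5 × (−1493) = −7465 kJ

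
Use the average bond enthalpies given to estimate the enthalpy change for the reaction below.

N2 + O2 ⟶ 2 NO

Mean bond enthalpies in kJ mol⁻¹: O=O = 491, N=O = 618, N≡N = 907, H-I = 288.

ΔH ≈ +162 kJ

Bonds broken (reactants):
  N≡N: 1 × 907 = 907
  O=O: 1 × 491 = 491
  Σ(broken) = 1398 kJ
Bonds formed (products):
  N=O: 2 × 618 = 1236
  Σ(formed) = 1236 kJ
ΔH = Σ(broken) − Σ(formed) = 1398 − 1236 = +162 kJ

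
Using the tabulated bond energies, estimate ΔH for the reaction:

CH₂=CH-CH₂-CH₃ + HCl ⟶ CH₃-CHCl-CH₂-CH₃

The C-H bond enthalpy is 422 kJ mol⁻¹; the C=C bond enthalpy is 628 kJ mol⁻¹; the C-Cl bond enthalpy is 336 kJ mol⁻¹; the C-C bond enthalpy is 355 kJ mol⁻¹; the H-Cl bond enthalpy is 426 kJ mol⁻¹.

Bonds broken (reactants):
  C-C: 2 × 355 = 710
  C-H: 8 × 422 = 3376
  C=C: 1 × 628 = 628
  H-Cl: 1 × 426 = 426
  Σ(broken) = 5140 kJ
Bonds formed (products):
  C-C: 3 × 355 = 1065
  C-Cl: 1 × 336 = 336
  C-H: 9 × 422 = 3798
  Σ(formed) = 5199 kJ
ΔH = Σ(broken) − Σ(formed) = 5140 − 5199 = −59 kJ

ΔH ≈ −59 kJ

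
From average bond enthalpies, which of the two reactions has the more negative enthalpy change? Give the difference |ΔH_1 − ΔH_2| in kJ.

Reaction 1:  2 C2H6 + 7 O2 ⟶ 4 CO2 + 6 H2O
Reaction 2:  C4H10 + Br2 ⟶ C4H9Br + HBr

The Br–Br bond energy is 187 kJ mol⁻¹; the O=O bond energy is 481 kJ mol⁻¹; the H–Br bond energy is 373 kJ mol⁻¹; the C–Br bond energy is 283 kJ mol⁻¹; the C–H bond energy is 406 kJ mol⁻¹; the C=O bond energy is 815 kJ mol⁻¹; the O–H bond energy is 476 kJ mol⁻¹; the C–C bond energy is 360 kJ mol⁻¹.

Reaction 1:
  Bonds broken (reactants):
    C–C: 2 × 360 = 720
    C–H: 12 × 406 = 4872
    O=O: 7 × 481 = 3367
    Σ(broken) = 8959 kJ
  Bonds formed (products):
    C=O: 8 × 815 = 6520
    O–H: 12 × 476 = 5712
    Σ(formed) = 12232 kJ
  ΔH_1 = 8959 − 12232 = −3273 kJ
Reaction 2:
  Bonds broken (reactants):
    Br–Br: 1 × 187 = 187
    C–C: 3 × 360 = 1080
    C–H: 10 × 406 = 4060
    Σ(broken) = 5327 kJ
  Bonds formed (products):
    C–Br: 1 × 283 = 283
    C–C: 3 × 360 = 1080
    C–H: 9 × 406 = 3654
    H–Br: 1 × 373 = 373
    Σ(formed) = 5390 kJ
  ΔH_2 = 5327 − 5390 = −63 kJ
ΔH_1 − ΔH_2 = −3210 kJ, so reaction 1 has the more negative ΔH; |ΔH_1 − ΔH_2| = 3210 kJ.

Reaction 1, by 3210 kJ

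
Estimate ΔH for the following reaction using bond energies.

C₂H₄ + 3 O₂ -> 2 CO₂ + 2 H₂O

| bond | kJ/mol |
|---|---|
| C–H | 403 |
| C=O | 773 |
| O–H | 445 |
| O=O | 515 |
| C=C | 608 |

ΔH ≈ −1107 kJ

Bonds broken (reactants):
  C–H: 4 × 403 = 1612
  C=C: 1 × 608 = 608
  O=O: 3 × 515 = 1545
  Σ(broken) = 3765 kJ
Bonds formed (products):
  C=O: 4 × 773 = 3092
  O–H: 4 × 445 = 1780
  Σ(formed) = 4872 kJ
ΔH = Σ(broken) − Σ(formed) = 3765 − 4872 = −1107 kJ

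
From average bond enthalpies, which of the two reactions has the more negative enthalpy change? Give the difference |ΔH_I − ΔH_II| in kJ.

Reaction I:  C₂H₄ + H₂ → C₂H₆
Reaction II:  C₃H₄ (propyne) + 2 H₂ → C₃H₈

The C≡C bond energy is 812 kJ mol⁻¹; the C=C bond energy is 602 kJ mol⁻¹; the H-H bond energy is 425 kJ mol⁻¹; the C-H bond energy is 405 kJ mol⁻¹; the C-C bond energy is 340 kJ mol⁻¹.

Reaction II, by 175 kJ

Reaction I:
  Bonds broken (reactants):
    C-H: 4 × 405 = 1620
    C=C: 1 × 602 = 602
    H-H: 1 × 425 = 425
    Σ(broken) = 2647 kJ
  Bonds formed (products):
    C-C: 1 × 340 = 340
    C-H: 6 × 405 = 2430
    Σ(formed) = 2770 kJ
  ΔH_I = 2647 − 2770 = −123 kJ
Reaction II:
  Bonds broken (reactants):
    C≡C: 1 × 812 = 812
    C-C: 1 × 340 = 340
    C-H: 4 × 405 = 1620
    H-H: 2 × 425 = 850
    Σ(broken) = 3622 kJ
  Bonds formed (products):
    C-C: 2 × 340 = 680
    C-H: 8 × 405 = 3240
    Σ(formed) = 3920 kJ
  ΔH_II = 3622 − 3920 = −298 kJ
ΔH_I − ΔH_II = +175 kJ, so reaction II has the more negative ΔH; |ΔH_I − ΔH_II| = 175 kJ.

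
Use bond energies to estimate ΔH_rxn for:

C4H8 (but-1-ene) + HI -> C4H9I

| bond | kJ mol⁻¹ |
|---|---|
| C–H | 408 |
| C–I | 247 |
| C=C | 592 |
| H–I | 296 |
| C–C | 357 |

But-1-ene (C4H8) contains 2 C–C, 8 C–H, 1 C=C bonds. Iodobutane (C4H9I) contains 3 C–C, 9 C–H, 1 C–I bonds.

ΔH ≈ −124 kJ

Bonds broken (reactants):
  C–C: 2 × 357 = 714
  C–H: 8 × 408 = 3264
  C=C: 1 × 592 = 592
  H–I: 1 × 296 = 296
  Σ(broken) = 4866 kJ
Bonds formed (products):
  C–C: 3 × 357 = 1071
  C–H: 9 × 408 = 3672
  C–I: 1 × 247 = 247
  Σ(formed) = 4990 kJ
ΔH = Σ(broken) − Σ(formed) = 4866 − 4990 = −124 kJ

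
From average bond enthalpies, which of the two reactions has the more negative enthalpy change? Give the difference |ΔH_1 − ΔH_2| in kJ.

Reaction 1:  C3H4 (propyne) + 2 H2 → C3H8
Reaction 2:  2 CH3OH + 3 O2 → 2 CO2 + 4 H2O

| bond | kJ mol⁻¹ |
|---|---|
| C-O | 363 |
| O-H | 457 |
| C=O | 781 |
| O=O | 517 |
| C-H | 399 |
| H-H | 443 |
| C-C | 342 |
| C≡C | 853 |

Reaction 2, by 996 kJ

Reaction 1:
  Bonds broken (reactants):
    C≡C: 1 × 853 = 853
    C-C: 1 × 342 = 342
    C-H: 4 × 399 = 1596
    H-H: 2 × 443 = 886
    Σ(broken) = 3677 kJ
  Bonds formed (products):
    C-C: 2 × 342 = 684
    C-H: 8 × 399 = 3192
    Σ(formed) = 3876 kJ
  ΔH_1 = 3677 − 3876 = −199 kJ
Reaction 2:
  Bonds broken (reactants):
    C-H: 6 × 399 = 2394
    C-O: 2 × 363 = 726
    O-H: 2 × 457 = 914
    O=O: 3 × 517 = 1551
    Σ(broken) = 5585 kJ
  Bonds formed (products):
    C=O: 4 × 781 = 3124
    O-H: 8 × 457 = 3656
    Σ(formed) = 6780 kJ
  ΔH_2 = 5585 − 6780 = −1195 kJ
ΔH_1 − ΔH_2 = +996 kJ, so reaction 2 has the more negative ΔH; |ΔH_1 − ΔH_2| = 996 kJ.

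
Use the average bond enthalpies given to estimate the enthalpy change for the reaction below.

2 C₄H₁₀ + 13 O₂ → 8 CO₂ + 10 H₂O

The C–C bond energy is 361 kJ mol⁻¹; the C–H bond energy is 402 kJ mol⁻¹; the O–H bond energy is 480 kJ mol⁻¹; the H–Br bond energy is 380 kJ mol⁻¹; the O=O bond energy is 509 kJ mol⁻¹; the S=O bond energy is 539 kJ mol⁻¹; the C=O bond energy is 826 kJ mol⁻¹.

ΔH ≈ −5993 kJ

Bonds broken (reactants):
  C–C: 6 × 361 = 2166
  C–H: 20 × 402 = 8040
  O=O: 13 × 509 = 6617
  Σ(broken) = 16823 kJ
Bonds formed (products):
  C=O: 16 × 826 = 13216
  O–H: 20 × 480 = 9600
  Σ(formed) = 22816 kJ
ΔH = Σ(broken) − Σ(formed) = 16823 − 22816 = −5993 kJ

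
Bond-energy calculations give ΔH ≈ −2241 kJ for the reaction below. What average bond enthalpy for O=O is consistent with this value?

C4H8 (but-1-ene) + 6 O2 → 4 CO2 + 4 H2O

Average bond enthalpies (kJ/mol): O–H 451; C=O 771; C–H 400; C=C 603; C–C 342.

Let D be the O=O bond energy.
Σ(broken) = 2×342 + 8×400 + 1×603 + 6×D = 4487 + 6D
Σ(formed) = 8×771 + 8×451 = 9776
ΔH = Σ(broken) − Σ(formed) = (4487 + 6D) − (9776) = −5289 + 6D
Setting this equal to −2241 kJ gives 6D = 3048, so D = 508 kJ/mol.

D(O=O) ≈ 508 kJ/mol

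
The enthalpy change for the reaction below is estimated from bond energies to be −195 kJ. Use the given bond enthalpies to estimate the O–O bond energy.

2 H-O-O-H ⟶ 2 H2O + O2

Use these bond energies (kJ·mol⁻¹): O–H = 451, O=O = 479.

Let D be the O–O bond energy.
Σ(broken) = 4×451 + 2×D = 1804 + 2D
Σ(formed) = 4×451 + 1×479 = 2283
ΔH = Σ(broken) − Σ(formed) = (1804 + 2D) − (2283) = −479 + 2D
Setting this equal to −195 kJ gives 2D = 284, so D = 142 kJ/mol.

D(O–O) ≈ 142 kJ/mol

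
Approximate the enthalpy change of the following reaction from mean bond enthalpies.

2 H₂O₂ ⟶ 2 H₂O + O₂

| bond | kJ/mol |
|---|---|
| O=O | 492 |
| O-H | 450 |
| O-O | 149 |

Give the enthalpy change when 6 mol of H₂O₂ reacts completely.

ΔH = −582 kJ

Bonds broken (reactants):
  O-H: 4 × 450 = 1800
  O-O: 2 × 149 = 298
  Σ(broken) = 2098 kJ
Bonds formed (products):
  O-H: 4 × 450 = 1800
  O=O: 1 × 492 = 492
  Σ(formed) = 2292 kJ
ΔH = Σ(broken) − Σ(formed) = 2098 − 2292 = −194 kJ
For 3× the reaction as written: 3 × (−194) = −582 kJ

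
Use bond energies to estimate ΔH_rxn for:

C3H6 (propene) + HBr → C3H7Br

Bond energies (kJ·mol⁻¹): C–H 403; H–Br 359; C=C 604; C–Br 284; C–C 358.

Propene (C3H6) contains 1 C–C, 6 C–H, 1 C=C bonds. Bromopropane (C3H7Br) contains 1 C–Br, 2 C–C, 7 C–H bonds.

Bonds broken (reactants):
  C–C: 1 × 358 = 358
  C–H: 6 × 403 = 2418
  C=C: 1 × 604 = 604
  H–Br: 1 × 359 = 359
  Σ(broken) = 3739 kJ
Bonds formed (products):
  C–Br: 1 × 284 = 284
  C–C: 2 × 358 = 716
  C–H: 7 × 403 = 2821
  Σ(formed) = 3821 kJ
ΔH = Σ(broken) − Σ(formed) = 3739 − 3821 = −82 kJ

ΔH ≈ −82 kJ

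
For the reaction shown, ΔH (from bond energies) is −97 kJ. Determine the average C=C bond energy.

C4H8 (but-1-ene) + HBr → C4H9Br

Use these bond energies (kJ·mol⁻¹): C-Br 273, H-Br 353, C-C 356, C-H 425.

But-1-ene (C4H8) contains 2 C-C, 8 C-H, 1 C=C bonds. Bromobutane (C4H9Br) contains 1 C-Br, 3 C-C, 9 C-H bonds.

Let D be the C=C bond energy.
Σ(broken) = 2×356 + 8×425 + 1×D + 1×353 = 4465 + D
Σ(formed) = 1×273 + 3×356 + 9×425 = 5166
ΔH = Σ(broken) − Σ(formed) = (4465 + D) − (5166) = −701 + D
Setting this equal to −97 kJ gives D = 604 kJ/mol.

D(C=C) ≈ 604 kJ/mol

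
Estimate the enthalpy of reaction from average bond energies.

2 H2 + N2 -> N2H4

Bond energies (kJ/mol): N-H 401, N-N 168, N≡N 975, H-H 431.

ΔH ≈ +65 kJ

Bonds broken (reactants):
  H-H: 2 × 431 = 862
  N≡N: 1 × 975 = 975
  Σ(broken) = 1837 kJ
Bonds formed (products):
  N-H: 4 × 401 = 1604
  N-N: 1 × 168 = 168
  Σ(formed) = 1772 kJ
ΔH = Σ(broken) − Σ(formed) = 1837 − 1772 = +65 kJ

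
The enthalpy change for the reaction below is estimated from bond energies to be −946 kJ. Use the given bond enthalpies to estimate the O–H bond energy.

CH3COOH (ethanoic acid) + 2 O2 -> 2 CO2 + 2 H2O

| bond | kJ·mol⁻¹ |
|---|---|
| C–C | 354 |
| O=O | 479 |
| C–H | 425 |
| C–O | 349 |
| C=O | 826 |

D(O–H) ≈ 468 kJ/mol

Let D be the O–H bond energy.
Σ(broken) = 1×354 + 3×425 + 1×349 + 1×826 + 1×D + 2×479 = 3762 + D
Σ(formed) = 4×826 + 4×D = 3304 + 4D
ΔH = Σ(broken) − Σ(formed) = (3762 + D) − (3304 + 4D) = +458 − 3D
Setting this equal to −946 kJ gives 3D = 1404, so D = 468 kJ/mol.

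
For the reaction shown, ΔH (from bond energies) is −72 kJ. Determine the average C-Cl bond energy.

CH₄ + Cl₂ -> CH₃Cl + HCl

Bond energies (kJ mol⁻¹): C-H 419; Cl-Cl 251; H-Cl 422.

Let D be the C-Cl bond energy.
Σ(broken) = 4×419 + 1×251 = 1927
Σ(formed) = 1×D + 3×419 + 1×422 = 1679 + D
ΔH = Σ(broken) − Σ(formed) = (1927) − (1679 + D) = +248 − D
Setting this equal to −72 kJ gives D = 320 kJ/mol.

D(C-Cl) ≈ 320 kJ/mol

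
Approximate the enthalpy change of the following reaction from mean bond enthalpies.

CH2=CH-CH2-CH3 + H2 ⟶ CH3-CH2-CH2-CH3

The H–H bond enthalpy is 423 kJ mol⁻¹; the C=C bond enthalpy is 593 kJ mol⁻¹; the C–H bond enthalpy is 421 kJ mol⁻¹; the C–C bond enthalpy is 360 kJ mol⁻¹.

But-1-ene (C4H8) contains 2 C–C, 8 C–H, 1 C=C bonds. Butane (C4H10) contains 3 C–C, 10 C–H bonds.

Bonds broken (reactants):
  C–C: 2 × 360 = 720
  C–H: 8 × 421 = 3368
  C=C: 1 × 593 = 593
  H–H: 1 × 423 = 423
  Σ(broken) = 5104 kJ
Bonds formed (products):
  C–C: 3 × 360 = 1080
  C–H: 10 × 421 = 4210
  Σ(formed) = 5290 kJ
ΔH = Σ(broken) − Σ(formed) = 5104 − 5290 = −186 kJ

ΔH ≈ −186 kJ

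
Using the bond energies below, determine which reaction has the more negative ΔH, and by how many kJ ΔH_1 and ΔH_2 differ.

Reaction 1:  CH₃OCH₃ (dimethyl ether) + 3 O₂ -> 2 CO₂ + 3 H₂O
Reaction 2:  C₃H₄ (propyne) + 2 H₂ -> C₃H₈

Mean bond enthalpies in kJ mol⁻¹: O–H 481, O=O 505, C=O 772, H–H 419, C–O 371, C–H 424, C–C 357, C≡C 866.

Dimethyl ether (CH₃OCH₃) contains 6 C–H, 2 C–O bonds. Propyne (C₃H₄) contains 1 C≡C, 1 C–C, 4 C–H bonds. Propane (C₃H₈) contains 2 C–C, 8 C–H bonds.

Reaction 1:
  Bonds broken (reactants):
    C–H: 6 × 424 = 2544
    C–O: 2 × 371 = 742
    O=O: 3 × 505 = 1515
    Σ(broken) = 4801 kJ
  Bonds formed (products):
    C=O: 4 × 772 = 3088
    O–H: 6 × 481 = 2886
    Σ(formed) = 5974 kJ
  ΔH_1 = 4801 − 5974 = −1173 kJ
Reaction 2:
  Bonds broken (reactants):
    C≡C: 1 × 866 = 866
    C–C: 1 × 357 = 357
    C–H: 4 × 424 = 1696
    H–H: 2 × 419 = 838
    Σ(broken) = 3757 kJ
  Bonds formed (products):
    C–C: 2 × 357 = 714
    C–H: 8 × 424 = 3392
    Σ(formed) = 4106 kJ
  ΔH_2 = 3757 − 4106 = −349 kJ
ΔH_1 − ΔH_2 = −824 kJ, so reaction 1 has the more negative ΔH; |ΔH_1 − ΔH_2| = 824 kJ.

Reaction 1, by 824 kJ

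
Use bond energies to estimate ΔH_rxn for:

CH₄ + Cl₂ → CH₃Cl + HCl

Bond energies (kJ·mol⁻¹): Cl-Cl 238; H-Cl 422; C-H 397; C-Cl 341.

ΔH ≈ −128 kJ

Bonds broken (reactants):
  C-H: 4 × 397 = 1588
  Cl-Cl: 1 × 238 = 238
  Σ(broken) = 1826 kJ
Bonds formed (products):
  C-Cl: 1 × 341 = 341
  C-H: 3 × 397 = 1191
  H-Cl: 1 × 422 = 422
  Σ(formed) = 1954 kJ
ΔH = Σ(broken) − Σ(formed) = 1826 − 1954 = −128 kJ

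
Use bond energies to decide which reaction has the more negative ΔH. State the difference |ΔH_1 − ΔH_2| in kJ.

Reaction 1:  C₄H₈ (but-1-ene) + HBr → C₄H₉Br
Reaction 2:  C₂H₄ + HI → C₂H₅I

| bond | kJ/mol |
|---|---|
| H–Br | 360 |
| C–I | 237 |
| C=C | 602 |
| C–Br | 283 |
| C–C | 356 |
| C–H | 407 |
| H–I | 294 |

Reaction 1:
  Bonds broken (reactants):
    C–C: 2 × 356 = 712
    C–H: 8 × 407 = 3256
    C=C: 1 × 602 = 602
    H–Br: 1 × 360 = 360
    Σ(broken) = 4930 kJ
  Bonds formed (products):
    C–Br: 1 × 283 = 283
    C–C: 3 × 356 = 1068
    C–H: 9 × 407 = 3663
    Σ(formed) = 5014 kJ
  ΔH_1 = 4930 − 5014 = −84 kJ
Reaction 2:
  Bonds broken (reactants):
    C–H: 4 × 407 = 1628
    C=C: 1 × 602 = 602
    H–I: 1 × 294 = 294
    Σ(broken) = 2524 kJ
  Bonds formed (products):
    C–C: 1 × 356 = 356
    C–H: 5 × 407 = 2035
    C–I: 1 × 237 = 237
    Σ(formed) = 2628 kJ
  ΔH_2 = 2524 − 2628 = −104 kJ
ΔH_1 − ΔH_2 = +20 kJ, so reaction 2 has the more negative ΔH; |ΔH_1 − ΔH_2| = 20 kJ.

Reaction 2, by 20 kJ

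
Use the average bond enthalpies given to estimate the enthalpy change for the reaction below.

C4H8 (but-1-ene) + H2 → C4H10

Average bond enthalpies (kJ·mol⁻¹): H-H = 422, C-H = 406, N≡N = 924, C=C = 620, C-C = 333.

Bonds broken (reactants):
  C-C: 2 × 333 = 666
  C-H: 8 × 406 = 3248
  C=C: 1 × 620 = 620
  H-H: 1 × 422 = 422
  Σ(broken) = 4956 kJ
Bonds formed (products):
  C-C: 3 × 333 = 999
  C-H: 10 × 406 = 4060
  Σ(formed) = 5059 kJ
ΔH = Σ(broken) − Σ(formed) = 4956 − 5059 = −103 kJ

ΔH ≈ −103 kJ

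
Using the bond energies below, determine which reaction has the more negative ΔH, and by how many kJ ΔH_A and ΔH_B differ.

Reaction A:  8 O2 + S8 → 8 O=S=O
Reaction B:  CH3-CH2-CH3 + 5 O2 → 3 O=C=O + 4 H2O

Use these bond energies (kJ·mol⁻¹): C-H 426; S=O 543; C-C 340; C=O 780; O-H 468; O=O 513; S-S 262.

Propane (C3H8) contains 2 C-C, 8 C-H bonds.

Reaction A, by 717 kJ

Reaction A:
  Bonds broken (reactants):
    O=O: 8 × 513 = 4104
    S-S: 8 × 262 = 2096
    Σ(broken) = 6200 kJ
  Bonds formed (products):
    S=O: 16 × 543 = 8688
    Σ(formed) = 8688 kJ
  ΔH_A = 6200 − 8688 = −2488 kJ
Reaction B:
  Bonds broken (reactants):
    C-C: 2 × 340 = 680
    C-H: 8 × 426 = 3408
    O=O: 5 × 513 = 2565
    Σ(broken) = 6653 kJ
  Bonds formed (products):
    C=O: 6 × 780 = 4680
    O-H: 8 × 468 = 3744
    Σ(formed) = 8424 kJ
  ΔH_B = 6653 − 8424 = −1771 kJ
ΔH_A − ΔH_B = −717 kJ, so reaction A has the more negative ΔH; |ΔH_A − ΔH_B| = 717 kJ.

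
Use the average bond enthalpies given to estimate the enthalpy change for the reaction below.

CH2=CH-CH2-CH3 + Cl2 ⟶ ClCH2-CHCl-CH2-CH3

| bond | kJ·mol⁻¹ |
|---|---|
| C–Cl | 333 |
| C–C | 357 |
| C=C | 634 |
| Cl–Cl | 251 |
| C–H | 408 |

Bonds broken (reactants):
  C–C: 2 × 357 = 714
  C–H: 8 × 408 = 3264
  C=C: 1 × 634 = 634
  Cl–Cl: 1 × 251 = 251
  Σ(broken) = 4863 kJ
Bonds formed (products):
  C–C: 3 × 357 = 1071
  C–Cl: 2 × 333 = 666
  C–H: 8 × 408 = 3264
  Σ(formed) = 5001 kJ
ΔH = Σ(broken) − Σ(formed) = 4863 − 5001 = −138 kJ

ΔH ≈ −138 kJ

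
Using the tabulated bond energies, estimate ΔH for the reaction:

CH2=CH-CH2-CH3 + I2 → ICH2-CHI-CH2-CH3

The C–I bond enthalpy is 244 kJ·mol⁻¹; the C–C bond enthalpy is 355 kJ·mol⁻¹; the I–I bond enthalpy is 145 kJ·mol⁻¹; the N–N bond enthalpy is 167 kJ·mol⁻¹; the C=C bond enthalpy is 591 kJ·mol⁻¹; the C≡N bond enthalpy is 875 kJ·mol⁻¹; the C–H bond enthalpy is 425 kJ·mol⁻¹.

Bonds broken (reactants):
  C–C: 2 × 355 = 710
  C–H: 8 × 425 = 3400
  C=C: 1 × 591 = 591
  I–I: 1 × 145 = 145
  Σ(broken) = 4846 kJ
Bonds formed (products):
  C–C: 3 × 355 = 1065
  C–H: 8 × 425 = 3400
  C–I: 2 × 244 = 488
  Σ(formed) = 4953 kJ
ΔH = Σ(broken) − Σ(formed) = 4846 − 4953 = −107 kJ

ΔH ≈ −107 kJ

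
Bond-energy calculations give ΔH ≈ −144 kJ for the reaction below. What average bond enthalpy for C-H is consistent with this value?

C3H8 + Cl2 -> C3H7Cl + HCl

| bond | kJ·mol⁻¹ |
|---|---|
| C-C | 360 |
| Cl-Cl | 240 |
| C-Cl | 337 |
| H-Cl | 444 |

Let D be the C-H bond energy.
Σ(broken) = 2×360 + 8×D + 1×240 = 960 + 8D
Σ(formed) = 2×360 + 1×337 + 7×D + 1×444 = 1501 + 7D
ΔH = Σ(broken) − Σ(formed) = (960 + 8D) − (1501 + 7D) = −541 + D
Setting this equal to −144 kJ gives D = 397 kJ/mol.

D(C-H) ≈ 397 kJ/mol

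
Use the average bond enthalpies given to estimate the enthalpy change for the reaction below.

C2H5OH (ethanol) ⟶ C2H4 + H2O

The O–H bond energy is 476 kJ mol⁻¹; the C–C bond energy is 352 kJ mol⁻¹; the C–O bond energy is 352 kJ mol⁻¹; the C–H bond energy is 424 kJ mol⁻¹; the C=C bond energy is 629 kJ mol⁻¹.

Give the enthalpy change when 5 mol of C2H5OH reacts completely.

Bonds broken (reactants):
  C–C: 1 × 352 = 352
  C–H: 5 × 424 = 2120
  C–O: 1 × 352 = 352
  O–H: 1 × 476 = 476
  Σ(broken) = 3300 kJ
Bonds formed (products):
  C–H: 4 × 424 = 1696
  C=C: 1 × 629 = 629
  O–H: 2 × 476 = 952
  Σ(formed) = 3277 kJ
ΔH = Σ(broken) − Σ(formed) = 3300 − 3277 = +23 kJ
For 5× the reaction as written: 5 × (+23) = +115 kJ

ΔH = +115 kJ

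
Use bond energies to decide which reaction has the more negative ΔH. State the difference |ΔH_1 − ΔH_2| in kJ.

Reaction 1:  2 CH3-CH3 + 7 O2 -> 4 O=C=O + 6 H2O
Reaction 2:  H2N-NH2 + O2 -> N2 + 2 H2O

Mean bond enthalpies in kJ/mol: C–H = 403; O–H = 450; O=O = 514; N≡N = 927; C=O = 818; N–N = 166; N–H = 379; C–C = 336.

Reaction 1, by 2307 kJ

Reaction 1:
  Bonds broken (reactants):
    C–C: 2 × 336 = 672
    C–H: 12 × 403 = 4836
    O=O: 7 × 514 = 3598
    Σ(broken) = 9106 kJ
  Bonds formed (products):
    C=O: 8 × 818 = 6544
    O–H: 12 × 450 = 5400
    Σ(formed) = 11944 kJ
  ΔH_1 = 9106 − 11944 = −2838 kJ
Reaction 2:
  Bonds broken (reactants):
    N–H: 4 × 379 = 1516
    N–N: 1 × 166 = 166
    O=O: 1 × 514 = 514
    Σ(broken) = 2196 kJ
  Bonds formed (products):
    N≡N: 1 × 927 = 927
    O–H: 4 × 450 = 1800
    Σ(formed) = 2727 kJ
  ΔH_2 = 2196 − 2727 = −531 kJ
ΔH_1 − ΔH_2 = −2307 kJ, so reaction 1 has the more negative ΔH; |ΔH_1 − ΔH_2| = 2307 kJ.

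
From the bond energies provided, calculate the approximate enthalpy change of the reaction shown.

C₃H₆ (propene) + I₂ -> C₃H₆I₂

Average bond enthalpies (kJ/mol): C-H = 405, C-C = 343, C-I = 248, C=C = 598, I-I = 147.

Bonds broken (reactants):
  C-C: 1 × 343 = 343
  C-H: 6 × 405 = 2430
  C=C: 1 × 598 = 598
  I-I: 1 × 147 = 147
  Σ(broken) = 3518 kJ
Bonds formed (products):
  C-C: 2 × 343 = 686
  C-H: 6 × 405 = 2430
  C-I: 2 × 248 = 496
  Σ(formed) = 3612 kJ
ΔH = Σ(broken) − Σ(formed) = 3518 − 3612 = −94 kJ

ΔH ≈ −94 kJ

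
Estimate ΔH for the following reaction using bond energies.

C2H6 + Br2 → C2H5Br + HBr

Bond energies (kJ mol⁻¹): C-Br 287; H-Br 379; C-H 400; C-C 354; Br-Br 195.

ΔH ≈ −71 kJ

Bonds broken (reactants):
  Br-Br: 1 × 195 = 195
  C-C: 1 × 354 = 354
  C-H: 6 × 400 = 2400
  Σ(broken) = 2949 kJ
Bonds formed (products):
  C-Br: 1 × 287 = 287
  C-C: 1 × 354 = 354
  C-H: 5 × 400 = 2000
  H-Br: 1 × 379 = 379
  Σ(formed) = 3020 kJ
ΔH = Σ(broken) − Σ(formed) = 2949 − 3020 = −71 kJ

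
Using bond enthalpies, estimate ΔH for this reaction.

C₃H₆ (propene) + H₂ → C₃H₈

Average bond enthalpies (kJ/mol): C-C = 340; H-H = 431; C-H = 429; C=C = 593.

Bonds broken (reactants):
  C-C: 1 × 340 = 340
  C-H: 6 × 429 = 2574
  C=C: 1 × 593 = 593
  H-H: 1 × 431 = 431
  Σ(broken) = 3938 kJ
Bonds formed (products):
  C-C: 2 × 340 = 680
  C-H: 8 × 429 = 3432
  Σ(formed) = 4112 kJ
ΔH = Σ(broken) − Σ(formed) = 3938 − 4112 = −174 kJ

ΔH ≈ −174 kJ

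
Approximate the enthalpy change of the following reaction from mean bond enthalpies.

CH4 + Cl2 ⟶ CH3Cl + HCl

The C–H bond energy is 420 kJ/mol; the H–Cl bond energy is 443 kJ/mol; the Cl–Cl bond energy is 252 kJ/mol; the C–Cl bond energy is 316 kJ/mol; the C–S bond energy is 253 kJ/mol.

ΔH ≈ −87 kJ

Bonds broken (reactants):
  C–H: 4 × 420 = 1680
  Cl–Cl: 1 × 252 = 252
  Σ(broken) = 1932 kJ
Bonds formed (products):
  C–Cl: 1 × 316 = 316
  C–H: 3 × 420 = 1260
  H–Cl: 1 × 443 = 443
  Σ(formed) = 2019 kJ
ΔH = Σ(broken) − Σ(formed) = 1932 − 2019 = −87 kJ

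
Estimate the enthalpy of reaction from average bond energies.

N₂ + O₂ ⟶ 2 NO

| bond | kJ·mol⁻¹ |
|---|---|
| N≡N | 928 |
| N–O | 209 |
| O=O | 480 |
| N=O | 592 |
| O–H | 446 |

ΔH ≈ +224 kJ

Bonds broken (reactants):
  N≡N: 1 × 928 = 928
  O=O: 1 × 480 = 480
  Σ(broken) = 1408 kJ
Bonds formed (products):
  N=O: 2 × 592 = 1184
  Σ(formed) = 1184 kJ
ΔH = Σ(broken) − Σ(formed) = 1408 − 1184 = +224 kJ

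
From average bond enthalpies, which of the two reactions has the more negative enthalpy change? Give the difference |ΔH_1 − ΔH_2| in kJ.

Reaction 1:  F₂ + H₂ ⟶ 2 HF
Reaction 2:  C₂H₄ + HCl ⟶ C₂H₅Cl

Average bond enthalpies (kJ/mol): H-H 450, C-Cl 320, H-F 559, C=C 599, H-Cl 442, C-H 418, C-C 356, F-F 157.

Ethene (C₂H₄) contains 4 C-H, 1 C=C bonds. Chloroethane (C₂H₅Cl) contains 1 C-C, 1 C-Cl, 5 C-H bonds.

Reaction 1, by 458 kJ

Reaction 1:
  Bonds broken (reactants):
    F-F: 1 × 157 = 157
    H-H: 1 × 450 = 450
    Σ(broken) = 607 kJ
  Bonds formed (products):
    H-F: 2 × 559 = 1118
    Σ(formed) = 1118 kJ
  ΔH_1 = 607 − 1118 = −511 kJ
Reaction 2:
  Bonds broken (reactants):
    C-H: 4 × 418 = 1672
    C=C: 1 × 599 = 599
    H-Cl: 1 × 442 = 442
    Σ(broken) = 2713 kJ
  Bonds formed (products):
    C-C: 1 × 356 = 356
    C-Cl: 1 × 320 = 320
    C-H: 5 × 418 = 2090
    Σ(formed) = 2766 kJ
  ΔH_2 = 2713 − 2766 = −53 kJ
ΔH_1 − ΔH_2 = −458 kJ, so reaction 1 has the more negative ΔH; |ΔH_1 − ΔH_2| = 458 kJ.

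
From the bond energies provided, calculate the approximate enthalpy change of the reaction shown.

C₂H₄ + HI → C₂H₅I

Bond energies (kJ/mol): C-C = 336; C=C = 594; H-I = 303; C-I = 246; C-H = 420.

ΔH ≈ −105 kJ

Bonds broken (reactants):
  C-H: 4 × 420 = 1680
  C=C: 1 × 594 = 594
  H-I: 1 × 303 = 303
  Σ(broken) = 2577 kJ
Bonds formed (products):
  C-C: 1 × 336 = 336
  C-H: 5 × 420 = 2100
  C-I: 1 × 246 = 246
  Σ(formed) = 2682 kJ
ΔH = Σ(broken) − Σ(formed) = 2577 − 2682 = −105 kJ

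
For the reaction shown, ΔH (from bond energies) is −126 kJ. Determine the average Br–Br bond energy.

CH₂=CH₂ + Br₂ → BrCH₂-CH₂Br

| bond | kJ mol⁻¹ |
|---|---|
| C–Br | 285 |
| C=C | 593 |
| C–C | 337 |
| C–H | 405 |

Let D be the Br–Br bond energy.
Σ(broken) = 1×D + 4×405 + 1×593 = 2213 + D
Σ(formed) = 2×285 + 1×337 + 4×405 = 2527
ΔH = Σ(broken) − Σ(formed) = (2213 + D) − (2527) = −314 + D
Setting this equal to −126 kJ gives D = 188 kJ/mol.

D(Br–Br) ≈ 188 kJ/mol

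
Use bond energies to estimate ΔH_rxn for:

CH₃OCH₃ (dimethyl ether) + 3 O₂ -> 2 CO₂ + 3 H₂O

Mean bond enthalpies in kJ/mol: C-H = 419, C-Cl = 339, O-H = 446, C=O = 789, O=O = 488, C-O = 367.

ΔH ≈ −1120 kJ

Bonds broken (reactants):
  C-H: 6 × 419 = 2514
  C-O: 2 × 367 = 734
  O=O: 3 × 488 = 1464
  Σ(broken) = 4712 kJ
Bonds formed (products):
  C=O: 4 × 789 = 3156
  O-H: 6 × 446 = 2676
  Σ(formed) = 5832 kJ
ΔH = Σ(broken) − Σ(formed) = 4712 − 5832 = −1120 kJ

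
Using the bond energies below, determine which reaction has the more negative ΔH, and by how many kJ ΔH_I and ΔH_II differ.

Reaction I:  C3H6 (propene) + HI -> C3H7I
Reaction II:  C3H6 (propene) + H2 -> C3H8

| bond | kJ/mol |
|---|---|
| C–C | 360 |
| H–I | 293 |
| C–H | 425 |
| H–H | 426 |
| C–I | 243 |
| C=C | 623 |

Reaction I:
  Bonds broken (reactants):
    C–C: 1 × 360 = 360
    C–H: 6 × 425 = 2550
    C=C: 1 × 623 = 623
    H–I: 1 × 293 = 293
    Σ(broken) = 3826 kJ
  Bonds formed (products):
    C–C: 2 × 360 = 720
    C–H: 7 × 425 = 2975
    C–I: 1 × 243 = 243
    Σ(formed) = 3938 kJ
  ΔH_I = 3826 − 3938 = −112 kJ
Reaction II:
  Bonds broken (reactants):
    C–C: 1 × 360 = 360
    C–H: 6 × 425 = 2550
    C=C: 1 × 623 = 623
    H–H: 1 × 426 = 426
    Σ(broken) = 3959 kJ
  Bonds formed (products):
    C–C: 2 × 360 = 720
    C–H: 8 × 425 = 3400
    Σ(formed) = 4120 kJ
  ΔH_II = 3959 − 4120 = −161 kJ
ΔH_I − ΔH_II = +49 kJ, so reaction II has the more negative ΔH; |ΔH_I − ΔH_II| = 49 kJ.

Reaction II, by 49 kJ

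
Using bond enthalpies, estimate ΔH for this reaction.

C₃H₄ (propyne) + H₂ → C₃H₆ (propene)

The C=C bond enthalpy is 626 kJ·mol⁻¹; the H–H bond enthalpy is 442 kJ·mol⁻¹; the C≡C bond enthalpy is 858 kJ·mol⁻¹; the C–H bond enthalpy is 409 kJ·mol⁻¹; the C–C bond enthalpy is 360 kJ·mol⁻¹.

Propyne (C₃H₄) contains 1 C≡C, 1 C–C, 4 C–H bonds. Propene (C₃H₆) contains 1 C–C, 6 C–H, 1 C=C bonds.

ΔH ≈ −144 kJ

Bonds broken (reactants):
  C≡C: 1 × 858 = 858
  C–C: 1 × 360 = 360
  C–H: 4 × 409 = 1636
  H–H: 1 × 442 = 442
  Σ(broken) = 3296 kJ
Bonds formed (products):
  C–C: 1 × 360 = 360
  C–H: 6 × 409 = 2454
  C=C: 1 × 626 = 626
  Σ(formed) = 3440 kJ
ΔH = Σ(broken) − Σ(formed) = 3296 − 3440 = −144 kJ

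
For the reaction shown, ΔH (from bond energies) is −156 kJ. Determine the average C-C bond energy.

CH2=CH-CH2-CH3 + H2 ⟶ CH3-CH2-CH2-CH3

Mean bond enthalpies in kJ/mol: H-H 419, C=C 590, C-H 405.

D(C-C) ≈ 355 kJ/mol

Let D be the C-C bond energy.
Σ(broken) = 2×D + 8×405 + 1×590 + 1×419 = 4249 + 2D
Σ(formed) = 3×D + 10×405 = 4050 + 3D
ΔH = Σ(broken) − Σ(formed) = (4249 + 2D) − (4050 + 3D) = +199 − D
Setting this equal to −156 kJ gives D = 355 kJ/mol.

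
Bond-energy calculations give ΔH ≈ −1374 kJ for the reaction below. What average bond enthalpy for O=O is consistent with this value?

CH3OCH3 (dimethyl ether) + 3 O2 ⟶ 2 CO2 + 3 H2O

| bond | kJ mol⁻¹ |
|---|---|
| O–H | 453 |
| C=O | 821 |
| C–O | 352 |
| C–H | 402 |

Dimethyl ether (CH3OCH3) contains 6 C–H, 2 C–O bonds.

Let D be the O=O bond energy.
Σ(broken) = 6×402 + 2×352 + 3×D = 3116 + 3D
Σ(formed) = 4×821 + 6×453 = 6002
ΔH = Σ(broken) − Σ(formed) = (3116 + 3D) − (6002) = −2886 + 3D
Setting this equal to −1374 kJ gives 3D = 1512, so D = 504 kJ/mol.

D(O=O) ≈ 504 kJ/mol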